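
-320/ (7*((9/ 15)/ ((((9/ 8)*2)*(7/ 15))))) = -80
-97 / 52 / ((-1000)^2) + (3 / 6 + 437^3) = 4339579581999903 / 52000000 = 83453453.50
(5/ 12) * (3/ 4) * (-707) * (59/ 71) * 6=-625695/ 568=-1101.58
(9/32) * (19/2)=171/64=2.67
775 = 775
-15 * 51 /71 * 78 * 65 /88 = -1939275 /3124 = -620.77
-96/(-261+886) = -0.15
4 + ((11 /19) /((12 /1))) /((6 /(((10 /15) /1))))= 8219 /2052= 4.01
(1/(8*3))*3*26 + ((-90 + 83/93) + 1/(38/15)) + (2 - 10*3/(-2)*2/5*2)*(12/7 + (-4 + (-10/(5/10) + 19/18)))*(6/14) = -3510219/16492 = -212.84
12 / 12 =1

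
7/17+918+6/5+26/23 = 1800051/1955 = 920.74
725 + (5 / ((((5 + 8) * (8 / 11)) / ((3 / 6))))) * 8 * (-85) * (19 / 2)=-51125 / 52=-983.17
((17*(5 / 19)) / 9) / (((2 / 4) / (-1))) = -170 / 171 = -0.99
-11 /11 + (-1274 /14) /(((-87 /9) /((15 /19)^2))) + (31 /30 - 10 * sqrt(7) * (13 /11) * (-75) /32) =1853219 /314070 + 4875 * sqrt(7) /176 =79.18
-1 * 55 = -55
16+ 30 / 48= 133 / 8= 16.62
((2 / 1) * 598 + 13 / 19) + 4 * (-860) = -42623 / 19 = -2243.32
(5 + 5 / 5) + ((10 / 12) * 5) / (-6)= 191 / 36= 5.31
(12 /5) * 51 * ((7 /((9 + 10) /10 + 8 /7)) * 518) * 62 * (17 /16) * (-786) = -536202923004 /71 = -7552153845.13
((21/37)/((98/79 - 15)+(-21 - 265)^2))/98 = 0.00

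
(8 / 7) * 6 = 48 / 7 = 6.86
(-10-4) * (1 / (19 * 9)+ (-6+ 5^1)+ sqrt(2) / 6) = 2380 / 171-7 * sqrt(2) / 3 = 10.62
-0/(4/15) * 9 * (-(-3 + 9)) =0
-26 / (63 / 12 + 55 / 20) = -13 / 4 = -3.25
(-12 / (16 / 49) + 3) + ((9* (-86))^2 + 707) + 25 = 2399097 / 4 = 599774.25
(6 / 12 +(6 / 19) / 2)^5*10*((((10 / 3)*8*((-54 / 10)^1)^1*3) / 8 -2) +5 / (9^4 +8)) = -49755859375 / 720908336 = -69.02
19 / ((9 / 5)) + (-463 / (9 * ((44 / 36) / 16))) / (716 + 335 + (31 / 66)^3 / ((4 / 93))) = 36037732799 / 3634211241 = 9.92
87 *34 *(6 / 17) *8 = 8352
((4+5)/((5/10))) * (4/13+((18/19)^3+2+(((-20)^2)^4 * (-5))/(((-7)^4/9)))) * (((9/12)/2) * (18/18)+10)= -89602664966.27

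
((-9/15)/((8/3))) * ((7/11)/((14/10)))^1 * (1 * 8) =-9/11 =-0.82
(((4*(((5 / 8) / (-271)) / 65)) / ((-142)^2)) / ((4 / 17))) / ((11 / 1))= -17 / 6251323936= -0.00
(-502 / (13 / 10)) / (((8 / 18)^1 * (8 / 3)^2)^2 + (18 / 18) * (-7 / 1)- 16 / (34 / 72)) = 559915740 / 44795179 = 12.50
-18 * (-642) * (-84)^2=81539136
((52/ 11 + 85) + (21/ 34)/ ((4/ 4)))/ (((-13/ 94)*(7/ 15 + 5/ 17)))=-23821245/ 27742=-858.67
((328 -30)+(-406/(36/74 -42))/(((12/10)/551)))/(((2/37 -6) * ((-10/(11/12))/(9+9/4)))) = 830.53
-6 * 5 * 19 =-570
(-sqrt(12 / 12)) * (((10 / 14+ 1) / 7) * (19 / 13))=-0.36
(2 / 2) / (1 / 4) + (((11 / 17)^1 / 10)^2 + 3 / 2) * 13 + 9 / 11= 7748053 / 317900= 24.37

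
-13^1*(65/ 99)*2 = -1690/ 99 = -17.07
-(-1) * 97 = 97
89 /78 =1.14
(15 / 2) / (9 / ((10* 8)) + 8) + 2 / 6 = 2449 / 1947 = 1.26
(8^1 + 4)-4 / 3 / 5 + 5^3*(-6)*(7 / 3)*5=-131074 / 15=-8738.27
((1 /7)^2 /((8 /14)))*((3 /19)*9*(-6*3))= -243 /266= -0.91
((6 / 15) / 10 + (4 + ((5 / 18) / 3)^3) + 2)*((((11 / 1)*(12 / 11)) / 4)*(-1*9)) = -23780189 / 145800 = -163.10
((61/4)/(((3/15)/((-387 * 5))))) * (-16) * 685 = 1617079500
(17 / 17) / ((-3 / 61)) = -61 / 3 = -20.33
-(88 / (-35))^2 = -6.32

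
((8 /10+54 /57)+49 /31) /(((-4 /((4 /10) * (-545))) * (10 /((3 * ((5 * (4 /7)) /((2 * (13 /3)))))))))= 9614781 /535990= 17.94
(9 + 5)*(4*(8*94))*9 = 379008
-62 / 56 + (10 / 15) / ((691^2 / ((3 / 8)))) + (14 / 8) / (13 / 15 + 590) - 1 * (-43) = 4964386253395 / 118493594884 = 41.90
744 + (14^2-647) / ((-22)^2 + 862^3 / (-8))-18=58125380533 / 80062507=726.00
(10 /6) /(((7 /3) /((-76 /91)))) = -380 /637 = -0.60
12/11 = 1.09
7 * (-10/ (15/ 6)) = -28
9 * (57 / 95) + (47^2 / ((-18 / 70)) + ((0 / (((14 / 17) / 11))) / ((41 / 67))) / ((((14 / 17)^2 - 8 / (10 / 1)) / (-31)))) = -386332 / 45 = -8585.16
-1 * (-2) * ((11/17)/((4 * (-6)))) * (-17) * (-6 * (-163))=896.50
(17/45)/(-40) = -17/1800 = -0.01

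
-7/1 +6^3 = 209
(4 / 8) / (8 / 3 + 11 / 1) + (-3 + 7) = 331 / 82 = 4.04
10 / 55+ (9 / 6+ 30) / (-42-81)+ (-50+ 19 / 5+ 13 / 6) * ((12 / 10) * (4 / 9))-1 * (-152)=26067157 / 202950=128.44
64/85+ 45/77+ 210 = 1383203/6545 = 211.34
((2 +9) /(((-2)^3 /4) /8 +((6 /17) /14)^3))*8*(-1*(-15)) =-8897639520 /1685051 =-5280.34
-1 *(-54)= 54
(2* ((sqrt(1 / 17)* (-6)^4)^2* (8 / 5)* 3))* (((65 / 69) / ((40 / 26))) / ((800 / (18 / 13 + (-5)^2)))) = 936175968 / 48875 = 19154.50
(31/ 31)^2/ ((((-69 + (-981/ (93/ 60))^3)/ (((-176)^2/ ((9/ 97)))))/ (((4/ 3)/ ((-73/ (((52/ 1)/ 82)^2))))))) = 22003722211328/ 2274881505145845939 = 0.00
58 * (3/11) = 15.82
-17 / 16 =-1.06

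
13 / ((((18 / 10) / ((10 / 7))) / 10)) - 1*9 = 5933 / 63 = 94.17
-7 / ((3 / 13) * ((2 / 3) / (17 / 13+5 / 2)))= -173.25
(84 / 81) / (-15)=-28 / 405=-0.07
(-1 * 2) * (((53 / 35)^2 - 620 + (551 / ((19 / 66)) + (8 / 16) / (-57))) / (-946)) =181026101 / 66054450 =2.74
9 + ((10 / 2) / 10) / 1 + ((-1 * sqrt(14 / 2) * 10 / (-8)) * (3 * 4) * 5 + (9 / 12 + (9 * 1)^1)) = 77 / 4 + 75 * sqrt(7) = 217.68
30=30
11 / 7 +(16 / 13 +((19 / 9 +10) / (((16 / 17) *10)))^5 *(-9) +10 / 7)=-246162989807218409 / 8943619276800000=-27.52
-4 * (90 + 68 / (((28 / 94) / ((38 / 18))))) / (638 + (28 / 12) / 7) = -144128 / 40215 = -3.58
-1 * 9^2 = -81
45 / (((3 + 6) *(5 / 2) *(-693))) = -2 / 693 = -0.00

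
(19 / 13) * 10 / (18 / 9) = 95 / 13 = 7.31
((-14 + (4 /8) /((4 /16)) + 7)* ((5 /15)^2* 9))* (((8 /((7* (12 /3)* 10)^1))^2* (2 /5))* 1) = -2 /1225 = -0.00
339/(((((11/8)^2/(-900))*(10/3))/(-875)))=5125680000/121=42360991.74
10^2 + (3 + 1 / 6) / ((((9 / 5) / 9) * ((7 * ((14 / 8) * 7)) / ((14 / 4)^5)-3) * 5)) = 98.88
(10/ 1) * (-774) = -7740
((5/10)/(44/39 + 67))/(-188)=-39/999032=-0.00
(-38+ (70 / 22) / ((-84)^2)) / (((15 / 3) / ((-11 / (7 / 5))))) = 59.71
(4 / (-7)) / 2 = -2 / 7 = -0.29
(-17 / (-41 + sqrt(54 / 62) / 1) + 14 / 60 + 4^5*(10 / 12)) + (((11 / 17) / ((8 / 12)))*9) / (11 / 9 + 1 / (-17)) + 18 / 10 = 51*sqrt(93) / 52084 + 30013198579 / 34766070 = 863.30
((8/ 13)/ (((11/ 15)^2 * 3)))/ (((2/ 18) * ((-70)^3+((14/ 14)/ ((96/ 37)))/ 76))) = -39398400/ 3936476485799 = -0.00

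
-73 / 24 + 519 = 12383 / 24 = 515.96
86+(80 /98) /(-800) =86.00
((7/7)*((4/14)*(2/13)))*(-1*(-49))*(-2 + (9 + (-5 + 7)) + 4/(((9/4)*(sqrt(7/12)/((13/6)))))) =64*sqrt(21)/27 + 252/13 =30.25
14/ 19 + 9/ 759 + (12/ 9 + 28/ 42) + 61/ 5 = 359292/ 24035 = 14.95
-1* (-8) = 8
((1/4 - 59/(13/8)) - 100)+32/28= -49109/364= -134.91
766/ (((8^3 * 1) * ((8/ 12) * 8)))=1149/ 4096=0.28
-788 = -788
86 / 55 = 1.56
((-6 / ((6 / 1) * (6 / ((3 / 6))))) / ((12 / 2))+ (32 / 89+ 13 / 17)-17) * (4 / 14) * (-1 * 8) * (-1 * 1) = -494558 / 13617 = -36.32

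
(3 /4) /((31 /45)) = 135 /124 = 1.09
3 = 3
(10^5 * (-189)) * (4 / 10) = -7560000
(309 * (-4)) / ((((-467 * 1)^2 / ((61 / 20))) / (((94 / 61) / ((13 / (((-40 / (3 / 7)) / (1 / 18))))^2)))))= -16395886080 / 36857041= -444.85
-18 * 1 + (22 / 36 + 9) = -151 / 18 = -8.39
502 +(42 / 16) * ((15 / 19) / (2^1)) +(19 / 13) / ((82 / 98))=81790983 / 162032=504.78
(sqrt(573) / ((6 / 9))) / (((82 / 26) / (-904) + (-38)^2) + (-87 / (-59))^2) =61363068*sqrt(573) / 59160988295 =0.02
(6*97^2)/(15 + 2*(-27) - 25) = -28227/32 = -882.09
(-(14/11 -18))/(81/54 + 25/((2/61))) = 46/2101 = 0.02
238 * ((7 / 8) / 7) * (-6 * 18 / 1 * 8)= -25704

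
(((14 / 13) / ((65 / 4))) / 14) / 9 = 4 / 7605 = 0.00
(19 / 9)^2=361 / 81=4.46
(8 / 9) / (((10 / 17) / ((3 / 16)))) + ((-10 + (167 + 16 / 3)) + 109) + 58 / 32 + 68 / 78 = 285273 / 1040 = 274.30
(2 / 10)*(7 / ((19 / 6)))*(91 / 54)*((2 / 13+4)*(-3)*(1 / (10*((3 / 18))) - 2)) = 6174 / 475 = 13.00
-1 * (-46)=46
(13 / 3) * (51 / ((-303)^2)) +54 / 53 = 4969399 / 4865877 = 1.02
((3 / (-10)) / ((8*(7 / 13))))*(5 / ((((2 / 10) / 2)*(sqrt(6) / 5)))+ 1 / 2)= -325*sqrt(6) / 112 - 39 / 1120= -7.14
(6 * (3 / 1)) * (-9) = -162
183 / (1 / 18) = 3294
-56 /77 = -0.73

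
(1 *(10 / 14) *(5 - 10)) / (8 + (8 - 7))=-25 / 63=-0.40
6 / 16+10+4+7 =171 / 8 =21.38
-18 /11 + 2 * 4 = 70 /11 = 6.36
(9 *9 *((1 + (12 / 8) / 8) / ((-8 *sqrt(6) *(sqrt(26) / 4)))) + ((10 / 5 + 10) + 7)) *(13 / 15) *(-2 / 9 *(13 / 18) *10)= -6422 / 243 + 247 *sqrt(39) / 288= -21.07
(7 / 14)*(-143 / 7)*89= -909.07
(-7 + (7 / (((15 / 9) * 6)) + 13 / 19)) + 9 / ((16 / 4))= -1279 / 380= -3.37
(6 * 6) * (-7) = -252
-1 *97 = -97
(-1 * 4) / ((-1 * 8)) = 1 / 2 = 0.50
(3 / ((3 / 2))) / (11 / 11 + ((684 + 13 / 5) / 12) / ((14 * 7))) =11760 / 9313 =1.26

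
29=29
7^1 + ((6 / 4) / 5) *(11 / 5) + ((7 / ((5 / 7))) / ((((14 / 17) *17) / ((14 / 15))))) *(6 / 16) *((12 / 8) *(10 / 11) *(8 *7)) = 14503 / 550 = 26.37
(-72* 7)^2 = 254016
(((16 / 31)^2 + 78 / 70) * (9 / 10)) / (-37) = -417951 / 12444950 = -0.03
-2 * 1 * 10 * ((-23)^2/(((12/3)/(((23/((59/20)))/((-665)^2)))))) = -48668/1043651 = -0.05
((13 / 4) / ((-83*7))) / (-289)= 0.00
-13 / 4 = -3.25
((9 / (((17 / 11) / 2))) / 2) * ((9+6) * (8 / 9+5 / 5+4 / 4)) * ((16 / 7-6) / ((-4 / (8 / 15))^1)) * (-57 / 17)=-847704 / 2023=-419.03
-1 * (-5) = 5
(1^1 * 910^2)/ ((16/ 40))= 2070250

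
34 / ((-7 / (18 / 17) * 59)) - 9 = -9.09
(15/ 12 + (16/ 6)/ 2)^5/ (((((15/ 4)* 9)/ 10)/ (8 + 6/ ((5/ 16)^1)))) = 486695567/ 524880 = 927.25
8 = 8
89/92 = 0.97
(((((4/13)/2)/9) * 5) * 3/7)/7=10/1911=0.01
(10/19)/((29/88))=880/551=1.60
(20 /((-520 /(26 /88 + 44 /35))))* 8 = -2391 /5005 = -0.48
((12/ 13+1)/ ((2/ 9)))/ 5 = 45/ 26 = 1.73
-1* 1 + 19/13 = 6/13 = 0.46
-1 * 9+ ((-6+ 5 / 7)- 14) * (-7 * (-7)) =-954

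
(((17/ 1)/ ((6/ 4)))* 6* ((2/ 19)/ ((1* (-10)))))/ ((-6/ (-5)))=-34/ 57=-0.60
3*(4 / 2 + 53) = 165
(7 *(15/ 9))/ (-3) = -35/ 9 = -3.89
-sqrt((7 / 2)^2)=-7 / 2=-3.50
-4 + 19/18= -53/18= -2.94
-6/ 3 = -2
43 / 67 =0.64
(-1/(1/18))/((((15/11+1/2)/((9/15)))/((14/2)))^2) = -3841992/42025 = -91.42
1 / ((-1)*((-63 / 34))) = 34 / 63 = 0.54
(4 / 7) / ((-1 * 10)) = -2 / 35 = -0.06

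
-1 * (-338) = 338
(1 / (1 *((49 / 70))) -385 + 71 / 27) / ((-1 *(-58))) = -35999 / 5481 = -6.57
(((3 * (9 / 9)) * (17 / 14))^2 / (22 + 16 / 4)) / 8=2601 / 40768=0.06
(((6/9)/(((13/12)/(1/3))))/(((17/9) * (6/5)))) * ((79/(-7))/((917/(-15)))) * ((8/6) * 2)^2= 505600/4255797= 0.12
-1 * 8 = -8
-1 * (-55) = 55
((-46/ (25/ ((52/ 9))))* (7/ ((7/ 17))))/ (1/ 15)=-40664/ 15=-2710.93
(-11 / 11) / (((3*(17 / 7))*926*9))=-7 / 425034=-0.00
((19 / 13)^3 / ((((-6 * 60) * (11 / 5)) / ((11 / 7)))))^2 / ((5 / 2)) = 47045881 / 3065216787360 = 0.00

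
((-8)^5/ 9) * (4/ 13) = -131072/ 117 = -1120.27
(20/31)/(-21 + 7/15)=-75/2387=-0.03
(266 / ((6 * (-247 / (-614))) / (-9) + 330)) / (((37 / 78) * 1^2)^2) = 1490494824 / 415742027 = 3.59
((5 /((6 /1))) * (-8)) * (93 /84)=-155 /21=-7.38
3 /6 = 0.50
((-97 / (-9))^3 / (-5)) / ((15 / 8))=-7301384 / 54675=-133.54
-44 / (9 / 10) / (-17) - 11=-1243 / 153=-8.12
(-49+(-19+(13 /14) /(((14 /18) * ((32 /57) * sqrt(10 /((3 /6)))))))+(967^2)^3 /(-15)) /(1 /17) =-926651657333325779.45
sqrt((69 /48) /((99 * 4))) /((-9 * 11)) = -sqrt(253) /26136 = -0.00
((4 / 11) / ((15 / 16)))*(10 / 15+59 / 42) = 928 / 1155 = 0.80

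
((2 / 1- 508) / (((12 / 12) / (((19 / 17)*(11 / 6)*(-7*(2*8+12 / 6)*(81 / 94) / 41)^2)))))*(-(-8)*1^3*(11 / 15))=-13463504091576 / 315632965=-42655.57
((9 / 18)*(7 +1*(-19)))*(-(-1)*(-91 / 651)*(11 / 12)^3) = 17303 / 26784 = 0.65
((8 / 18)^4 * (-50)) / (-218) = 6400 / 715149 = 0.01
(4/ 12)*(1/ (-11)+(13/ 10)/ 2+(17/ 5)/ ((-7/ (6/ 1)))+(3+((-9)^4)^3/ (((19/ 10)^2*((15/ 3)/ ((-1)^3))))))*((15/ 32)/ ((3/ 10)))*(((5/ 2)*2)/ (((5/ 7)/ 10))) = -72490247693802725/ 127072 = -570465938159.49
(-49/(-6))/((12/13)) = 637/72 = 8.85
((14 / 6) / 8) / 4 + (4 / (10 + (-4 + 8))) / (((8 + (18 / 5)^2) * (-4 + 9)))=6659 / 88032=0.08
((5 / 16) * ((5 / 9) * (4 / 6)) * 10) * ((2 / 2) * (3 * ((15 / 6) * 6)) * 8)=1250 / 3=416.67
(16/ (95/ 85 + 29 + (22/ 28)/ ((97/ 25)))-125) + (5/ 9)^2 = -7039787644/ 56697651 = -124.16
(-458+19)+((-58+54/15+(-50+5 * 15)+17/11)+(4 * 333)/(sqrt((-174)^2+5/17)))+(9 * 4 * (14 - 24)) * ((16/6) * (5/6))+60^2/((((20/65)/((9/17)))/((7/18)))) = 1332 * sqrt(3961)/10951+1067741/935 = 1149.62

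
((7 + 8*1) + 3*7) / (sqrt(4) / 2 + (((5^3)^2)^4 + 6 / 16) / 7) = 0.00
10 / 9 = 1.11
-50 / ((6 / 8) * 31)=-200 / 93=-2.15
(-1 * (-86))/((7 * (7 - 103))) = -0.13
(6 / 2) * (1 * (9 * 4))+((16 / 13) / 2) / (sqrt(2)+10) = 68836 / 637 - 4 * sqrt(2) / 637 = 108.05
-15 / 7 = -2.14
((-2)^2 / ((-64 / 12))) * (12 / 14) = -9 / 14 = -0.64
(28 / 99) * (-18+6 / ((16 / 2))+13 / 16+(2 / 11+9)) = -8939 / 4356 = -2.05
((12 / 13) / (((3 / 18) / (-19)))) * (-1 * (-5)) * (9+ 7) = -109440 / 13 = -8418.46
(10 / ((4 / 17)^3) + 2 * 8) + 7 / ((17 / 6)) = 427653 / 544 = 786.13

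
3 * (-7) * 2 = -42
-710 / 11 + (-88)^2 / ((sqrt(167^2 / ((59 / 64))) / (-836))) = -809248 * sqrt(59) / 167 - 710 / 11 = -37285.81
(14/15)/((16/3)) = 7/40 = 0.18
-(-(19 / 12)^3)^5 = 985.34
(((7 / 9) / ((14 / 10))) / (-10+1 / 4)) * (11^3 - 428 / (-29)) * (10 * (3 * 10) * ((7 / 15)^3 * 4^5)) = -73106833408 / 30537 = -2394041.11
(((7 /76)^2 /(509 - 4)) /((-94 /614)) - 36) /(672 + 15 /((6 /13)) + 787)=-4935376003 /204474746440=-0.02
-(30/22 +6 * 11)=-741/11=-67.36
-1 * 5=-5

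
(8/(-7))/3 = -0.38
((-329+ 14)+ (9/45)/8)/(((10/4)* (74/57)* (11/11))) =-718143/7400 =-97.05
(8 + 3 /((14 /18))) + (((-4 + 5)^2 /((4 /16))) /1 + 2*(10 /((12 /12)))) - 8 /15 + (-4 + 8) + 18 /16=33977 /840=40.45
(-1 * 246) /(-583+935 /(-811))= 33251 /78958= 0.42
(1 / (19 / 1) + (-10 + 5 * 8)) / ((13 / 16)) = 9136 / 247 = 36.99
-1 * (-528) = 528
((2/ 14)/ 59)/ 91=1/ 37583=0.00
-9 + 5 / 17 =-8.71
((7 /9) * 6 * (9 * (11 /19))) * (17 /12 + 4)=5005 /38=131.71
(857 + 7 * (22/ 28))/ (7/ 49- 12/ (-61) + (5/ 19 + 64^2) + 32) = 4664975/ 22330236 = 0.21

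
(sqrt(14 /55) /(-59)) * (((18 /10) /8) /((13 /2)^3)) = -9 * sqrt(770) /35646325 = -0.00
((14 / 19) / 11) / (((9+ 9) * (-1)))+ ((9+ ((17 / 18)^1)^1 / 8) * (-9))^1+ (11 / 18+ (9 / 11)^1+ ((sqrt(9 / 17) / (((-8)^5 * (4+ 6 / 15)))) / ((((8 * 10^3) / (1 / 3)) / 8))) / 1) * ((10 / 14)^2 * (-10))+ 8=-39993251 / 491568+ 5 * sqrt(17) / 2402025472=-81.36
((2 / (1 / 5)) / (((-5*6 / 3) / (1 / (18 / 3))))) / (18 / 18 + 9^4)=-1 / 39372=-0.00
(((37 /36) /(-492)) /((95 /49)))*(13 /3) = -23569 /5047920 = -0.00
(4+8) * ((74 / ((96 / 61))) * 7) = 15799 / 4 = 3949.75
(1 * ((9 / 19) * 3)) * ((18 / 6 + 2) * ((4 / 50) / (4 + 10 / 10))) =54 / 475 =0.11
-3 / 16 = -0.19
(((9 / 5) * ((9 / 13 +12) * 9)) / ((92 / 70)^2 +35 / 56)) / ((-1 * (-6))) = 4365900 / 299689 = 14.57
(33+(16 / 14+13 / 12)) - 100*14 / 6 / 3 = -42.55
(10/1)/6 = 5/3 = 1.67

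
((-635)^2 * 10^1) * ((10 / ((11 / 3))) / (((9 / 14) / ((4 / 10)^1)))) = 225806000 / 33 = 6842606.06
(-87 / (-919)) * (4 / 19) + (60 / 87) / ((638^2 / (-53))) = 1022344847 / 51528615809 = 0.02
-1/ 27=-0.04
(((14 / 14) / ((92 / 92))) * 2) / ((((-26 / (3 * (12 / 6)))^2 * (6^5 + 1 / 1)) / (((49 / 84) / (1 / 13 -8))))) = -3 / 2975258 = -0.00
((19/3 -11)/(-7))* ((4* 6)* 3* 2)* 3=288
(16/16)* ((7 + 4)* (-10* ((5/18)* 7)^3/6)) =-2358125/17496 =-134.78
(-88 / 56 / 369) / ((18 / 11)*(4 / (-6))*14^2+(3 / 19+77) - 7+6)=2299 / 74315493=0.00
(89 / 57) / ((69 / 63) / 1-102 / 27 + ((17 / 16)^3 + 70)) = 7655424 / 335932445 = 0.02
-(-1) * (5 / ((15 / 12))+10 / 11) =54 / 11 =4.91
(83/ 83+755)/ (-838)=-378/ 419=-0.90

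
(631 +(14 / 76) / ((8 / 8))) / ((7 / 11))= 263835 / 266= 991.86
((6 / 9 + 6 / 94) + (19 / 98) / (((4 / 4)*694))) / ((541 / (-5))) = -35039575 / 5188023372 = -0.01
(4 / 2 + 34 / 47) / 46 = 64 / 1081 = 0.06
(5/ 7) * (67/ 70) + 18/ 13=2635/ 1274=2.07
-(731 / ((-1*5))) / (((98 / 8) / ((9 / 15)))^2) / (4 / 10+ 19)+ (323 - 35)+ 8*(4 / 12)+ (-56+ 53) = 5025068567 / 17467275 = 287.68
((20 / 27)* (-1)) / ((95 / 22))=-88 / 513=-0.17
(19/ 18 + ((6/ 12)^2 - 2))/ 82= -25/ 2952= -0.01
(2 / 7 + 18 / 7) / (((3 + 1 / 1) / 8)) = 40 / 7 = 5.71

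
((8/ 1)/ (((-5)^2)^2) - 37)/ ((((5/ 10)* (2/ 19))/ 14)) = -6149122/ 625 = -9838.60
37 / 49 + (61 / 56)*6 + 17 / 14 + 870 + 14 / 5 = 863679 / 980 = 881.31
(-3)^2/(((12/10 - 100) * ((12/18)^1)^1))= -135/988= -0.14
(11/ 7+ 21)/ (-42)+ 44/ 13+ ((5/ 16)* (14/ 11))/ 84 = 1918417/ 672672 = 2.85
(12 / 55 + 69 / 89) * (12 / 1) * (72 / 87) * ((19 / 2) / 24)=554382 / 141955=3.91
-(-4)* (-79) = -316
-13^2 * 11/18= -1859/18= -103.28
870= 870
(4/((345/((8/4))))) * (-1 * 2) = -16/345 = -0.05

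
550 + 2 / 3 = 550.67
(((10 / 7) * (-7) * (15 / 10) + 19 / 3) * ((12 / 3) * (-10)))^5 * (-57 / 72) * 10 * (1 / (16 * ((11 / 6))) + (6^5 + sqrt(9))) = -308338998091372989.15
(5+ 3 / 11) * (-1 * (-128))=7424 / 11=674.91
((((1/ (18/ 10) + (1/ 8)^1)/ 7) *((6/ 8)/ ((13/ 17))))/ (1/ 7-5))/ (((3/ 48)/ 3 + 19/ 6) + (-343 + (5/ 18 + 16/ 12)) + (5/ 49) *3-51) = 0.00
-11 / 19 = -0.58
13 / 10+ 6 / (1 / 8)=493 / 10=49.30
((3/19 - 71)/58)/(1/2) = -1346/551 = -2.44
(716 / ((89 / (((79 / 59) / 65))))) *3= 169692 / 341315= 0.50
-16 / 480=-1 / 30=-0.03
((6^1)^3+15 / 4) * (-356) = -78231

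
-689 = -689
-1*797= -797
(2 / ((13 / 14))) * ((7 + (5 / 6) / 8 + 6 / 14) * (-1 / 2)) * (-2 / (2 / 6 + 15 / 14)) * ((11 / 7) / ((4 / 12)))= 83523 / 1534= 54.45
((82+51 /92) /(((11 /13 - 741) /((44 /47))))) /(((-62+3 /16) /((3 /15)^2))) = 1737736 /25717416995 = 0.00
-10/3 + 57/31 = -139/93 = -1.49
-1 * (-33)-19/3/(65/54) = 1803/65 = 27.74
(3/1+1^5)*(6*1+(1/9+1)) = 256/9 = 28.44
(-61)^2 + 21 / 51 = 63264 / 17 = 3721.41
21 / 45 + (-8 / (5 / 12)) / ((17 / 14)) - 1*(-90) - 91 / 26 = 36289 / 510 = 71.15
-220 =-220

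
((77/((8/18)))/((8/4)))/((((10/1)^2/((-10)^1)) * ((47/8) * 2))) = -693/940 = -0.74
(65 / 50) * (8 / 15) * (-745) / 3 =-7748 / 45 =-172.18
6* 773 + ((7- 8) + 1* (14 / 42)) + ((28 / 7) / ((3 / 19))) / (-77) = 1071148 / 231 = 4637.00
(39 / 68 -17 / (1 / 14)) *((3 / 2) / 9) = -16145 / 408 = -39.57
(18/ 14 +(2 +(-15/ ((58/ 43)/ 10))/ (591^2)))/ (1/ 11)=854142124/ 23634681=36.14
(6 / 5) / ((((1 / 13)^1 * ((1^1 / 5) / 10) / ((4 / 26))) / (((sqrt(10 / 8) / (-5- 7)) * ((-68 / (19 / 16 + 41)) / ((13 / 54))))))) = 2176 * sqrt(5) / 65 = 74.86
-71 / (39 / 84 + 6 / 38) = -37772 / 331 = -114.11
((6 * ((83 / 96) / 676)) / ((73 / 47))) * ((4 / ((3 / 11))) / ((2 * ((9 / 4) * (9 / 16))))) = 0.03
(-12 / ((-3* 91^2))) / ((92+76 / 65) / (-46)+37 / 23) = -0.00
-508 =-508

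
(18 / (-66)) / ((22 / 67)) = -0.83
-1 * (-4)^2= -16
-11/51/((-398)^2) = -11/8078604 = -0.00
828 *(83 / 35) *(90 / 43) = 1237032 / 301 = 4109.74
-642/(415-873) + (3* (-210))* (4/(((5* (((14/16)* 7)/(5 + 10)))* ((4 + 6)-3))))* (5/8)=-1220871/11221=-108.80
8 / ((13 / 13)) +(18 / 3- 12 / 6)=12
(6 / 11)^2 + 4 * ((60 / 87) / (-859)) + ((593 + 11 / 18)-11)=31626208585 / 54256158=582.91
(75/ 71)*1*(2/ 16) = 75/ 568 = 0.13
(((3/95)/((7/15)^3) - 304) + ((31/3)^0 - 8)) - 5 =-315.69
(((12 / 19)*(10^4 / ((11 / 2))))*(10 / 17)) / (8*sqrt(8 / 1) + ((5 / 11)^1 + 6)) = -170400000 / 18382253 + 422400000*sqrt(2) / 18382253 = 23.23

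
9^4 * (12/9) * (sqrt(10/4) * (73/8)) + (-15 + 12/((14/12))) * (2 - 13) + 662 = 4997/7 + 159651 * sqrt(10)/4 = 126929.05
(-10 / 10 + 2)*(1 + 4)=5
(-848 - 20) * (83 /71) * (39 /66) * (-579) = 271137594 /781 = 347167.21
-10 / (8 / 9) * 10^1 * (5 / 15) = -75 / 2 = -37.50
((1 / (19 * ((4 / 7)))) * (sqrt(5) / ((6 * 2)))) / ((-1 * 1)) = -7 * sqrt(5) / 912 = -0.02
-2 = -2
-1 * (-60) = 60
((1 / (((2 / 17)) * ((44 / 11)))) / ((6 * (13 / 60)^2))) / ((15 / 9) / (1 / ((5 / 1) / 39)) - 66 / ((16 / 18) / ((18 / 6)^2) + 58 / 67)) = -30030075 / 271546886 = -0.11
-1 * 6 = -6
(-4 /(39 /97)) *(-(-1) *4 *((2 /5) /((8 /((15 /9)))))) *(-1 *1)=388 /117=3.32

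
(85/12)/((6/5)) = 425/72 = 5.90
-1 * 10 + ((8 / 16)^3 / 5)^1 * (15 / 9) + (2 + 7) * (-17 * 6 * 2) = -44303 / 24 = -1845.96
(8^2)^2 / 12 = 1024 / 3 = 341.33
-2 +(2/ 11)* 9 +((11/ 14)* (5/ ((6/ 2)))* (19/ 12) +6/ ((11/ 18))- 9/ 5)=269659/ 27720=9.73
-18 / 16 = -9 / 8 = -1.12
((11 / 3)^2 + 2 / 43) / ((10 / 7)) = 36547 / 3870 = 9.44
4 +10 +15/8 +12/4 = 151/8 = 18.88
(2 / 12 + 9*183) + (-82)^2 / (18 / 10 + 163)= 521582 / 309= 1687.97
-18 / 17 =-1.06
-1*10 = -10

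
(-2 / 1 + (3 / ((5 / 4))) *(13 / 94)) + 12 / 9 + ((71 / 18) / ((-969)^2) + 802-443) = 1424548453679 / 3971805030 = 358.67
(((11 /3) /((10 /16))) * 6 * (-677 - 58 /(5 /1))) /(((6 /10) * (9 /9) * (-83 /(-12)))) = -2423872 /415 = -5840.66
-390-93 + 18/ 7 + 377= -724/ 7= -103.43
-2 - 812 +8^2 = -750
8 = 8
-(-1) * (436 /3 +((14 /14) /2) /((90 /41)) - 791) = -116179 /180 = -645.44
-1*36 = -36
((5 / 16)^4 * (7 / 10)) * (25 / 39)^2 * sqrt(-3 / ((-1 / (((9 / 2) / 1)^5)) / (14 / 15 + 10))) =2953125 * sqrt(410) / 88604672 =0.67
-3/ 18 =-1/ 6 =-0.17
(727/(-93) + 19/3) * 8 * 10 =-3680/31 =-118.71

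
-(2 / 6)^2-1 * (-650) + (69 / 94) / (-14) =7696663 / 11844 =649.84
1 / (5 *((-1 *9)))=-1 / 45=-0.02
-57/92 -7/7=-149/92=-1.62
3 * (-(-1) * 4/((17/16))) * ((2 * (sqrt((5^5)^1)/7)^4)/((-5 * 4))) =-187500000/40817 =-4593.67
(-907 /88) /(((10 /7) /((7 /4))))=-44443 /3520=-12.63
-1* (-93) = 93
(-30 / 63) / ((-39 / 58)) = 580 / 819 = 0.71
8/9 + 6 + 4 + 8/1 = 170/9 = 18.89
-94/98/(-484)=47/23716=0.00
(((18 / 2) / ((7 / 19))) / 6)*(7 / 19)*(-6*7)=-63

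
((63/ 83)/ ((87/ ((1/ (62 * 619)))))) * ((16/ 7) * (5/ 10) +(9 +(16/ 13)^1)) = 0.00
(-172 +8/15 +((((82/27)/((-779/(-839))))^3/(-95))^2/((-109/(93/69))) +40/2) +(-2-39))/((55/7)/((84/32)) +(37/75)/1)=-3889207607024158041845103091/70452319826746626952821453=-55.20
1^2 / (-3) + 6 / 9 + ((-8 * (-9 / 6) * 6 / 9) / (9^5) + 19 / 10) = 1318841 / 590490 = 2.23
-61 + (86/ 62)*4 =-1719/ 31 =-55.45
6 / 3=2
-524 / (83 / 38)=-19912 / 83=-239.90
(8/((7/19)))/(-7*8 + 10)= -76/161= -0.47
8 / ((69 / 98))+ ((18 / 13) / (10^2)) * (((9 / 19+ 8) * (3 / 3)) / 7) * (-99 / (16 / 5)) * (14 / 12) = 58667987 / 5453760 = 10.76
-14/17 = -0.82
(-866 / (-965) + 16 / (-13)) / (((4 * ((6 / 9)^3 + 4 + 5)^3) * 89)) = -41157153 / 35311147615510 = -0.00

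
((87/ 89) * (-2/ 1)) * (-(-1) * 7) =-1218/ 89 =-13.69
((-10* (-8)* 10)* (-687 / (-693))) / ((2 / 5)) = 458000 / 231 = 1982.68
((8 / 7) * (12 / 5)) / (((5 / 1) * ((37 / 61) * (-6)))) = -976 / 6475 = -0.15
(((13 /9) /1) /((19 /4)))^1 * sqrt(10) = 52 * sqrt(10) /171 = 0.96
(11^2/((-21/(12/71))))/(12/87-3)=14036/41251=0.34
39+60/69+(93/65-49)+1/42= -481967/62790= -7.68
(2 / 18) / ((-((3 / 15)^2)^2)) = -625 / 9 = -69.44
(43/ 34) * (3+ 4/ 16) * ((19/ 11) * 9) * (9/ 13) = 66177/ 1496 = 44.24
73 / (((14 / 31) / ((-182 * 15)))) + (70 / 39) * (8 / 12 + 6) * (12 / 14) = -17209715 / 39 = -441274.74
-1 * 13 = -13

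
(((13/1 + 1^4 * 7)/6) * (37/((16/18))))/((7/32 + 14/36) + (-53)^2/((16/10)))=7992/101159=0.08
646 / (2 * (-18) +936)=0.72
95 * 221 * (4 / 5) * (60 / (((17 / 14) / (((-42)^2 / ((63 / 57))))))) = 1324552320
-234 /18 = -13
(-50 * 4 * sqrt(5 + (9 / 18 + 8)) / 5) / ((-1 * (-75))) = -4 * sqrt(6) / 5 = -1.96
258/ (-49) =-258/ 49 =-5.27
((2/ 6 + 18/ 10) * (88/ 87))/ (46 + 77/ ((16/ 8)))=0.03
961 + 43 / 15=14458 / 15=963.87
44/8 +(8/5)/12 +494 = 14989/30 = 499.63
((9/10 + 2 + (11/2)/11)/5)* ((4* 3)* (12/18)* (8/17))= 64/25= 2.56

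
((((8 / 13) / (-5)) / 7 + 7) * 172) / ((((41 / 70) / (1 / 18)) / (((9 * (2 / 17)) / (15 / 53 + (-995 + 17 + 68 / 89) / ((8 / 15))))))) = -6873536928 / 104403333775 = -0.07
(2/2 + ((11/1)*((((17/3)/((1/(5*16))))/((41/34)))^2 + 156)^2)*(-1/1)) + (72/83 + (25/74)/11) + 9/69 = -78316371747888512130836975/355672902502566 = -220192123709.29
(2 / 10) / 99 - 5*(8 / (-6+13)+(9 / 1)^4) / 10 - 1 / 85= -386544173 / 117810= -3281.08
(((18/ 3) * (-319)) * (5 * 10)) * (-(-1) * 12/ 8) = -143550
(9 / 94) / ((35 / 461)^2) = 1912689 / 115150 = 16.61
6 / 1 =6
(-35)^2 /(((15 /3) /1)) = 245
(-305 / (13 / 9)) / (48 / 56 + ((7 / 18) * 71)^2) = -6225660 / 22503091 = -0.28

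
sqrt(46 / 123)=sqrt(5658) / 123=0.61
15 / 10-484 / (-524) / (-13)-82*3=-833009 / 3406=-244.57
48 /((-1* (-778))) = 24 /389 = 0.06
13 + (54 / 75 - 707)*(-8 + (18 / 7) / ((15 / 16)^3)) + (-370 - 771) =152125856 / 65625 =2318.11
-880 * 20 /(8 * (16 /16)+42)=-352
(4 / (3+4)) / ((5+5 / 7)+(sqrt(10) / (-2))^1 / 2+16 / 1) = 56 * sqrt(10) / 184587+4864 / 184587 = 0.03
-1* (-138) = 138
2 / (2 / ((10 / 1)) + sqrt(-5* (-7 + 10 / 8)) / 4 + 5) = 16640 / 40389 - 400* sqrt(115) / 40389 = 0.31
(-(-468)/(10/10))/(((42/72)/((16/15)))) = 29952/35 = 855.77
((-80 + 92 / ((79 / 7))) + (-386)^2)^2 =138415413240064 / 6241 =22178403018.76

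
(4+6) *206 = 2060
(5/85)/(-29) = -1/493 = -0.00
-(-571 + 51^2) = -2030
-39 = -39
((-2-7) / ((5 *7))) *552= -4968 / 35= -141.94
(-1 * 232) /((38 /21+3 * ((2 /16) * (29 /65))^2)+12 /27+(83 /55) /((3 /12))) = -43473830400 /1555250519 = -27.95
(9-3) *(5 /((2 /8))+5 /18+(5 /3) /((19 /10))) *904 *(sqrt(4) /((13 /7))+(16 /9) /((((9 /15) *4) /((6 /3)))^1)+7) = 21943176200 /20007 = 1096774.94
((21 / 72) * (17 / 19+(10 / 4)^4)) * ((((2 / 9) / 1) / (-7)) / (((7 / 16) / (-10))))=20245 / 2394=8.46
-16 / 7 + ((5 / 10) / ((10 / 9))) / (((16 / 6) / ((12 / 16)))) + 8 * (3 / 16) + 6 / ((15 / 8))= 11383 / 4480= 2.54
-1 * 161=-161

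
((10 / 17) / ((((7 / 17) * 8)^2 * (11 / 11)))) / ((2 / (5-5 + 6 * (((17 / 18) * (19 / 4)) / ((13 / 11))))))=302005 / 489216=0.62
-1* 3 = -3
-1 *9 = -9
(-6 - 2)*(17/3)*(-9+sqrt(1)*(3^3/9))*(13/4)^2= 2873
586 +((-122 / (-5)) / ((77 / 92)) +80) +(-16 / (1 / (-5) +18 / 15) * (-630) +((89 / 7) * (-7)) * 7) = 3908579 / 385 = 10152.15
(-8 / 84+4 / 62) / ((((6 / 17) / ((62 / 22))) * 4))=-85 / 1386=-0.06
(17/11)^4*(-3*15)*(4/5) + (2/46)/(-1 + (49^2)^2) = -398666980727759/1941256046400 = -205.37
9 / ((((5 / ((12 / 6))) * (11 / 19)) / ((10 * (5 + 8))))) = 8892 / 11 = 808.36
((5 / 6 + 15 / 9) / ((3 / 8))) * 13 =260 / 3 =86.67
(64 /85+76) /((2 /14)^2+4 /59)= 18860884 /21675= 870.17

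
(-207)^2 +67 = 42916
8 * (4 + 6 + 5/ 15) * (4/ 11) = 992/ 33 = 30.06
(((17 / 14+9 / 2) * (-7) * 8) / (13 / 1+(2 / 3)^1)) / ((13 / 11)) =-10560 / 533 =-19.81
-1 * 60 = -60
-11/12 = -0.92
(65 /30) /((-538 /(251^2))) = -253.72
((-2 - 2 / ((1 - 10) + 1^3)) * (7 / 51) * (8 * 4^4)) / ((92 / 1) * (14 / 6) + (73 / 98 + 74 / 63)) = -7375872 / 3247493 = -2.27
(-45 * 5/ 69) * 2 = -150/ 23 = -6.52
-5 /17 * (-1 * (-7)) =-35 /17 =-2.06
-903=-903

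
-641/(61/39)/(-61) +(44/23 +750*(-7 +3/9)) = -427176299/85583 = -4991.37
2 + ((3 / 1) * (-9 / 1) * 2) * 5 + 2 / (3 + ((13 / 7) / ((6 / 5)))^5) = -415772255564 / 1552364321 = -267.83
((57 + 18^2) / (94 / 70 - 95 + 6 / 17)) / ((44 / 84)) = -4760595 / 610676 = -7.80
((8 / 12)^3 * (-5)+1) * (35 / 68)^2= -15925 / 124848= -0.13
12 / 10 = 6 / 5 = 1.20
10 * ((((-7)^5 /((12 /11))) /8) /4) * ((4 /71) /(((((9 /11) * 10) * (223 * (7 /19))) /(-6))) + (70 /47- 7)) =11373044787797 /428630976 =26533.42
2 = 2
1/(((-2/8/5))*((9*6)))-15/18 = -65/54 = -1.20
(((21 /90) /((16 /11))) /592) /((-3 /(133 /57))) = -539 /2557440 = -0.00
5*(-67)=-335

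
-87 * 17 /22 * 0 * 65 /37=0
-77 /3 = -25.67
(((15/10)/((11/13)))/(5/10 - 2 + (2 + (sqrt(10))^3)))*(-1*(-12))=-156/14663 + 3120*sqrt(10)/14663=0.66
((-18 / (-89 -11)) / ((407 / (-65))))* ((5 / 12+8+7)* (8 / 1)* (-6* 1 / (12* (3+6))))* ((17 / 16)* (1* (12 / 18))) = 221 / 1584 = 0.14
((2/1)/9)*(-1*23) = -46/9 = -5.11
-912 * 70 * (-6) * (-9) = -3447360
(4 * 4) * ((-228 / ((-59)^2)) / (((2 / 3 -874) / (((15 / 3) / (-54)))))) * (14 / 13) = -2128 / 17784429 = -0.00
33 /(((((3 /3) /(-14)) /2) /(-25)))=23100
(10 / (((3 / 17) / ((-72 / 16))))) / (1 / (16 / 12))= -340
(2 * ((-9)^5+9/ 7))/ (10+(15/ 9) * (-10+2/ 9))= 11160018/ 595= 18756.33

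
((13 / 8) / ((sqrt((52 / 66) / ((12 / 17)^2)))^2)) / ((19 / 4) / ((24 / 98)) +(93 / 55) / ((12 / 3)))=784080 / 15120769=0.05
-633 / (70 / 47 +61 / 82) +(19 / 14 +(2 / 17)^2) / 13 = -42756463669 / 150903662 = -283.34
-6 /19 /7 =-6 /133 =-0.05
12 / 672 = 0.02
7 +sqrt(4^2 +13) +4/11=sqrt(29) +81/11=12.75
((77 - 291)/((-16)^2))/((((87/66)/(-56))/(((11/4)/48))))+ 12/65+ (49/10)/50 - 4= -121807043/72384000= -1.68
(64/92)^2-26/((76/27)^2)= -4274005/1527752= -2.80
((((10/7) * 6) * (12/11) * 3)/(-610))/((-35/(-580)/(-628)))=15735168/32879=478.58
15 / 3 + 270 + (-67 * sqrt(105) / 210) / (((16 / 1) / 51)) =275 - 1139 * sqrt(105) / 1120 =264.58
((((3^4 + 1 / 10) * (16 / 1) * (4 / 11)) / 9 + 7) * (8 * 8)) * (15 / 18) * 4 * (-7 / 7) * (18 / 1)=-7530752 / 33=-228204.61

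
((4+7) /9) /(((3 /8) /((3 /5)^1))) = 88 /45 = 1.96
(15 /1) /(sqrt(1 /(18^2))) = 270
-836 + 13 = -823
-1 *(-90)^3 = 729000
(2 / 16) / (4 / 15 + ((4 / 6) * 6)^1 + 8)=15 / 1472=0.01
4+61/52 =269/52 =5.17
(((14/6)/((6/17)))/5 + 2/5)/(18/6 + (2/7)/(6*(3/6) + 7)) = 1085/1908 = 0.57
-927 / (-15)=309 / 5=61.80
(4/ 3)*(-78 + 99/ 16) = -383/ 4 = -95.75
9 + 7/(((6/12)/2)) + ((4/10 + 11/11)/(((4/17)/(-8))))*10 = -439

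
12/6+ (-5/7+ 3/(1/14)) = 303/7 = 43.29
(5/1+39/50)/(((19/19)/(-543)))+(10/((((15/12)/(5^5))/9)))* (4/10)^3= 563073/50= 11261.46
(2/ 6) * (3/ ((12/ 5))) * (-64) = -80/ 3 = -26.67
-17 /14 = -1.21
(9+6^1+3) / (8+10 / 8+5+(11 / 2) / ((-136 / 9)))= 1632 / 1259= 1.30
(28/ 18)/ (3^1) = 14/ 27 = 0.52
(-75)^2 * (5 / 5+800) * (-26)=-117146250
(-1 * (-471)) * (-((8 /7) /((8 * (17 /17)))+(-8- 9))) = 55578 /7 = 7939.71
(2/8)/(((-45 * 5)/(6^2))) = -1/25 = -0.04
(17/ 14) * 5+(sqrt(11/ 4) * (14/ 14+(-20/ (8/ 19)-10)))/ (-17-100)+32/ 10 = 113 * sqrt(11)/ 468+649/ 70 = 10.07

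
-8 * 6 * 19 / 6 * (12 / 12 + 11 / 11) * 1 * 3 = -912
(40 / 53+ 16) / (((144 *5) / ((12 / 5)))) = 74 / 1325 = 0.06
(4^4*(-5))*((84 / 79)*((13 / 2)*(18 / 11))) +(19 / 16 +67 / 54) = -5433579299 / 375408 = -14473.80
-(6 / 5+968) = -4846 / 5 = -969.20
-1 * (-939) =939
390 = 390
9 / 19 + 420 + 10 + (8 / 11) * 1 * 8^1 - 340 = 20125 / 209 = 96.29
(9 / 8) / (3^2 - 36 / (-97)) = 97 / 808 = 0.12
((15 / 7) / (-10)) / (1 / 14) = -3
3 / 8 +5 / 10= 0.88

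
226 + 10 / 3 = 688 / 3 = 229.33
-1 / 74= -0.01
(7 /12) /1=7 /12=0.58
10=10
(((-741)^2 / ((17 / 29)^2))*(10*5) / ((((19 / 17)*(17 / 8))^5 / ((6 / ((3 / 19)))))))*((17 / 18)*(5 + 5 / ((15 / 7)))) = 5123011379200 / 18411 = 278258181.48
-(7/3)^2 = -49/9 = -5.44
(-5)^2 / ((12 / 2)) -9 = -29 / 6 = -4.83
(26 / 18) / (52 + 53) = 0.01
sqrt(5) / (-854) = -sqrt(5) / 854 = -0.00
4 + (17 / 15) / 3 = 197 / 45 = 4.38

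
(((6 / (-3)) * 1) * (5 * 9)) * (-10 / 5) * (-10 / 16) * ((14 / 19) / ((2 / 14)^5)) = -26471025 / 19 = -1393211.84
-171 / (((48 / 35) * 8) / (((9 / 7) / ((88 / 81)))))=-207765 / 11264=-18.45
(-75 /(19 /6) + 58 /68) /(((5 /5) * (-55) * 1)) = 14749 /35530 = 0.42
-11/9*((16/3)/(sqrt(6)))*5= -440*sqrt(6)/81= -13.31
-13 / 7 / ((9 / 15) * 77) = -65 / 1617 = -0.04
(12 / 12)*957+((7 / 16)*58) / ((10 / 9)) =78387 / 80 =979.84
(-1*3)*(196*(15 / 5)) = -1764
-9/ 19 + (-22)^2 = 483.53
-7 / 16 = -0.44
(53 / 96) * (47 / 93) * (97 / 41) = 241627 / 366048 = 0.66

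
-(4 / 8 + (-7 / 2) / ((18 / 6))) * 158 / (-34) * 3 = -158 / 17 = -9.29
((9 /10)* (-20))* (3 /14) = -27 /7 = -3.86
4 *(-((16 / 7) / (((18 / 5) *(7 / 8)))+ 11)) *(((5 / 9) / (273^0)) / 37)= -103420 / 146853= -0.70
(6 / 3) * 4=8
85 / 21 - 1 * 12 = -167 / 21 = -7.95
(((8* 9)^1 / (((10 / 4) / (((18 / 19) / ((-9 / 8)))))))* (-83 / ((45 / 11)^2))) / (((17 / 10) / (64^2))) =289806.64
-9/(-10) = 9/10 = 0.90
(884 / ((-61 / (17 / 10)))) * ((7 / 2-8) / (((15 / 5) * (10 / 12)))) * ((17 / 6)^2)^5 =7574089083986893 / 5122828800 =1478497.40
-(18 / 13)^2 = -324 / 169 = -1.92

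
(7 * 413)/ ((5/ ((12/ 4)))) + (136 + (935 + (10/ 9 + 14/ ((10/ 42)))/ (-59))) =7446172/ 2655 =2804.58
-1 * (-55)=55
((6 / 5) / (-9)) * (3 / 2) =-1 / 5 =-0.20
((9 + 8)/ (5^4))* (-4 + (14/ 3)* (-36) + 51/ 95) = -276913/ 59375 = -4.66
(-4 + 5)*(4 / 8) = 1 / 2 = 0.50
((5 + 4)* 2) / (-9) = -2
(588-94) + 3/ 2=991/ 2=495.50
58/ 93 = 0.62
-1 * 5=-5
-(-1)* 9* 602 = 5418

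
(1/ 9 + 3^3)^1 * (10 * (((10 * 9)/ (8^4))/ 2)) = 1525/ 512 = 2.98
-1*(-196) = 196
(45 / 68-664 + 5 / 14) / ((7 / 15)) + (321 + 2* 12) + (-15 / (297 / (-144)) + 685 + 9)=-13722547 / 36652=-374.40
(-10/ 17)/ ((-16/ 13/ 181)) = 11765/ 136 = 86.51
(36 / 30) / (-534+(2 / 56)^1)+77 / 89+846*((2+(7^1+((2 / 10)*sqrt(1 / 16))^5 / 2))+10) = 68447487035180297 / 4258044800000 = 16074.86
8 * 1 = 8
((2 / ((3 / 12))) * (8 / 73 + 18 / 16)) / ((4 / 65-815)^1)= -46865 / 3866883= -0.01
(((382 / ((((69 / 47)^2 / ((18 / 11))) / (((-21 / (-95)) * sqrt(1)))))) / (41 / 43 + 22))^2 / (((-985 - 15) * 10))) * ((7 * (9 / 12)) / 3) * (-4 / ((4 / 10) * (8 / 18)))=0.03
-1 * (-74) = 74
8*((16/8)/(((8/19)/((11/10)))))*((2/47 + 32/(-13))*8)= -2471216/3055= -808.91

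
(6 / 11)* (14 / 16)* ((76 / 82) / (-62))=-399 / 55924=-0.01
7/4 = 1.75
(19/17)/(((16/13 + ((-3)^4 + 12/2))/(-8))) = -1976/19499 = -0.10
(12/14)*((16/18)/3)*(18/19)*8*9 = 2304/133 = 17.32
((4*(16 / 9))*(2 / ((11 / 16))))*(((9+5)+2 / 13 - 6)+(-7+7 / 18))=369664 / 11583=31.91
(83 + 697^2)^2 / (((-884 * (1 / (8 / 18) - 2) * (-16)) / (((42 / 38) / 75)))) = 103289828103 / 104975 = 983946.92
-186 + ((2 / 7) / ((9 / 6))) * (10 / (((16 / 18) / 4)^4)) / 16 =-137.18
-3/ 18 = -1/ 6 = -0.17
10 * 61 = 610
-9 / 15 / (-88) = 3 / 440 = 0.01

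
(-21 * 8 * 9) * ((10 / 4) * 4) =-15120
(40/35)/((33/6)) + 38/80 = 0.68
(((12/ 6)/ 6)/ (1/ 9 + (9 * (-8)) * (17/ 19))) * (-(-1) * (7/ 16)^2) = -399/ 402176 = -0.00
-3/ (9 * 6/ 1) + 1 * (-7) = -7.06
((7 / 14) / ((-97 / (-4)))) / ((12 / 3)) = 0.01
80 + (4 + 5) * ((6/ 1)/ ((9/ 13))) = 158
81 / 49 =1.65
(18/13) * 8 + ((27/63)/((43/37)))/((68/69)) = 3046959/266084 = 11.45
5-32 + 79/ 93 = -2432/ 93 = -26.15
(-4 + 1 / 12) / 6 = -47 / 72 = -0.65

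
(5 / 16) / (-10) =-1 / 32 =-0.03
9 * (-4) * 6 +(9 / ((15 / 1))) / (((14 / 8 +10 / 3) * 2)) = -65862 / 305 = -215.94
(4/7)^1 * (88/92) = 88/161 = 0.55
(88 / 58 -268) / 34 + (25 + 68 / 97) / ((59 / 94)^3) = 943850742384 / 9821429159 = 96.10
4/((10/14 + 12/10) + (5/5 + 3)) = 0.68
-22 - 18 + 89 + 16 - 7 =58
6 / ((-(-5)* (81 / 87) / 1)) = 58 / 45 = 1.29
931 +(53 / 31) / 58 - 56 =1573303 / 1798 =875.03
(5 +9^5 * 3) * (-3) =-531456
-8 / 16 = -1 / 2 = -0.50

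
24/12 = 2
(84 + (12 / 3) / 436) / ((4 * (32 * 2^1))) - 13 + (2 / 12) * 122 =641359 / 83712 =7.66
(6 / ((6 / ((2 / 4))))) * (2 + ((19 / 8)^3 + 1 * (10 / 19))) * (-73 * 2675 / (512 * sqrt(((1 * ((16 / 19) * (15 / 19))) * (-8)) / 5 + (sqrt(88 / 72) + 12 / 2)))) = -30247511675 * sqrt(3) / (524288 * sqrt(361 * sqrt(11) + 5346)) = -1235.33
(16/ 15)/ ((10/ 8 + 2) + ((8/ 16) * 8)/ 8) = 64/ 225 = 0.28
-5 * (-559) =2795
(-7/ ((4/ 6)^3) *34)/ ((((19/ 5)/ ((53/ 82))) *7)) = -121635/ 6232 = -19.52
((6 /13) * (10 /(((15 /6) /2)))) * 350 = 16800 /13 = 1292.31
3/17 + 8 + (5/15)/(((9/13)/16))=7289/459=15.88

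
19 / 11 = 1.73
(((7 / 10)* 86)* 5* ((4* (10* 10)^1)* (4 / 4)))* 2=240800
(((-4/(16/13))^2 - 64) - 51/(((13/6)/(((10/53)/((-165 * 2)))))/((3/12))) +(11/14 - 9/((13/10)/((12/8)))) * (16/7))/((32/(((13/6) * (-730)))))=3725.54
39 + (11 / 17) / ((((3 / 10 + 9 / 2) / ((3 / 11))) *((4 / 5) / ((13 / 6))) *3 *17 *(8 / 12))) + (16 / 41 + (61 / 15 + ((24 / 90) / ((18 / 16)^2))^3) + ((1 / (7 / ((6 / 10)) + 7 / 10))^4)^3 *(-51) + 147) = 3523158324362500547466848391782916169066192846657 / 18497260732683649308669658935784268808034608000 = 190.47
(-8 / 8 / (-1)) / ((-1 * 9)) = -1 / 9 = -0.11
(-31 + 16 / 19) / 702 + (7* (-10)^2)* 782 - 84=2433366745 / 4446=547315.96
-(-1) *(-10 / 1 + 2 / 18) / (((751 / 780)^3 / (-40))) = 443.17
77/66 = 7/6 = 1.17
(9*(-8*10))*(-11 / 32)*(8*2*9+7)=74745 / 2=37372.50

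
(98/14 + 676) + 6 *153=1601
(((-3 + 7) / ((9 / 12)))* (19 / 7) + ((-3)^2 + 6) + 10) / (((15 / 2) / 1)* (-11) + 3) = -1658 / 3339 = -0.50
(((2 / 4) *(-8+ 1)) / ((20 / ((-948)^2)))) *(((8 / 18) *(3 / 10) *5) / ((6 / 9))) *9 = -7077294 / 5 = -1415458.80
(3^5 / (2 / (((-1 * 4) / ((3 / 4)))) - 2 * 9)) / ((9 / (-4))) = 5.88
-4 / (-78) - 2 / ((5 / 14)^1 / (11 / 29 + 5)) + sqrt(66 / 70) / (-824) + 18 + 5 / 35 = -472249 / 39585 - sqrt(1155) / 28840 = -11.93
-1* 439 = -439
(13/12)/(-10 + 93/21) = -7/36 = -0.19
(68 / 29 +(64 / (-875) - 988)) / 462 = -1136948 / 532875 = -2.13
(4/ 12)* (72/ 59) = 24/ 59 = 0.41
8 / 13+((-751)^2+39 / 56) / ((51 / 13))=5337734903 / 37128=143765.75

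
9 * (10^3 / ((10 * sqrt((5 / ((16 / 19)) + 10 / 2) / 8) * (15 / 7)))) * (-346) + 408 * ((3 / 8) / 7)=153 / 7-33216 * sqrt(14)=-124261.03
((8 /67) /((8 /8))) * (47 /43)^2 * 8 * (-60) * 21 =-178133760 /123883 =-1437.92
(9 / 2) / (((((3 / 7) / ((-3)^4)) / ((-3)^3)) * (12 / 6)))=-45927 / 4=-11481.75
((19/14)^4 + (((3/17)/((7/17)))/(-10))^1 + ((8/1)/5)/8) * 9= 6136101/192080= 31.95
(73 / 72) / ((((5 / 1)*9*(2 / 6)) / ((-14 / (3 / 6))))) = -511 / 270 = -1.89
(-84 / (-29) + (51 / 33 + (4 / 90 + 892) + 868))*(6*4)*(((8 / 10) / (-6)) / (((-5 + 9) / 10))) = -202633624 / 14355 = -14115.89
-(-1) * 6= 6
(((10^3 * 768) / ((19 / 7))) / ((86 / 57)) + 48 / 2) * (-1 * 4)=-750235.53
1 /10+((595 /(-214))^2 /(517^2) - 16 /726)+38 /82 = 4075735589161 /7528071732060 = 0.54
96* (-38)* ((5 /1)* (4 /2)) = -36480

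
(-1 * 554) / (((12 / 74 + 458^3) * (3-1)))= -10249 / 3554660750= -0.00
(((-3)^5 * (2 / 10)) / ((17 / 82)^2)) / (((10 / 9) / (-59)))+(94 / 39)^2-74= 659074044316 / 10989225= 59974.57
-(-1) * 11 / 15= 11 / 15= 0.73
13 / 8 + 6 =61 / 8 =7.62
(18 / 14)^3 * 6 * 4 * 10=174960 / 343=510.09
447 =447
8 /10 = 4 /5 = 0.80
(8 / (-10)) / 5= -4 / 25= -0.16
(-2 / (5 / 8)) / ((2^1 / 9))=-72 / 5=-14.40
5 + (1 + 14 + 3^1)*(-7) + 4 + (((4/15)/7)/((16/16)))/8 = -24569/210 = -117.00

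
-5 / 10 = -1 / 2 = -0.50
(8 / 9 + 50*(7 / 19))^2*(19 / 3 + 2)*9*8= 2180640800 / 9747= 223724.30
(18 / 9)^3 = 8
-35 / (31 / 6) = -210 / 31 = -6.77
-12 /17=-0.71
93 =93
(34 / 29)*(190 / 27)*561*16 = 74054.87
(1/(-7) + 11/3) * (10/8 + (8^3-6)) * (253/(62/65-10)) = -1234575485/24696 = -49990.91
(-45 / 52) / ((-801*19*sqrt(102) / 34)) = 5*sqrt(102) / 263796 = 0.00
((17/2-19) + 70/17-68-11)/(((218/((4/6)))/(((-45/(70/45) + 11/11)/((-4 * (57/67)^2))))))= -299726041/118991376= -2.52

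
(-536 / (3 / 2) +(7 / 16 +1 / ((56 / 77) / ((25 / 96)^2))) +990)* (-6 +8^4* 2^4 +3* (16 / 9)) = 4589214508837 / 110592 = 41496803.65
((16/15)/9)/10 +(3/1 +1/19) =39302/12825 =3.06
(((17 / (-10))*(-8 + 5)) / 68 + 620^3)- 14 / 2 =9533119723 / 40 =238327993.08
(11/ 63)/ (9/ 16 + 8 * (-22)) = -0.00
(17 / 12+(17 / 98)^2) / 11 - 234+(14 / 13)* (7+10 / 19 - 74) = -5977932853 / 19570551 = -305.46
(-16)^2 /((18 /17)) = 2176 /9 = 241.78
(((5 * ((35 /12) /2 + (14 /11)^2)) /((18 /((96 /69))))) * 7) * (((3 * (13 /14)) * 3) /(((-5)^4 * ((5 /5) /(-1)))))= -116207 /1043625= -0.11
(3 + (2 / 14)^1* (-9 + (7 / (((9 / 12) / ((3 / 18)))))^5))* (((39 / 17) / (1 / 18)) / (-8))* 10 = -40508390 / 260253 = -155.65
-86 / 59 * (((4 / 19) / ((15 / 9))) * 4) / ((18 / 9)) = -2064 / 5605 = -0.37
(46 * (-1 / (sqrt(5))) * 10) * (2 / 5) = -184 * sqrt(5) / 5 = -82.29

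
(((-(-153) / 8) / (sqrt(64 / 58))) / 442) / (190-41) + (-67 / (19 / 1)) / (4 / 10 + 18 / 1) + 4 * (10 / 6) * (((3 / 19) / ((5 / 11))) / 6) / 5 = -3001 / 26220 + 9 * sqrt(58) / 247936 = -0.11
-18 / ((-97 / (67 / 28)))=603 / 1358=0.44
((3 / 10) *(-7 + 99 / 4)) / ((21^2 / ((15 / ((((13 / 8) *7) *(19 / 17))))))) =1207 / 84721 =0.01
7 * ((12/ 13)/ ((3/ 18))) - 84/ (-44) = 5817/ 143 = 40.68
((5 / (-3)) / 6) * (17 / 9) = -85 / 162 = -0.52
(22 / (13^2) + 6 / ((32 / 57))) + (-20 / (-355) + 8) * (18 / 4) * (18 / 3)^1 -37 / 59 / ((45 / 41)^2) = 5225532177727 / 22937288400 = 227.82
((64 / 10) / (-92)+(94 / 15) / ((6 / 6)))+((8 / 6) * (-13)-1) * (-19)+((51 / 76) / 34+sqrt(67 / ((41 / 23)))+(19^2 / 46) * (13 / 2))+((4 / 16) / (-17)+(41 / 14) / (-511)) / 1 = sqrt(63181) / 41+431065865193 / 1062941320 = 411.67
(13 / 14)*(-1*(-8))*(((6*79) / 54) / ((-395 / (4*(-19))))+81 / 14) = 122434 / 2205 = 55.53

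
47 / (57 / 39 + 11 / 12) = 7332 / 371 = 19.76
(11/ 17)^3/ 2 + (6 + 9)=148721/ 9826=15.14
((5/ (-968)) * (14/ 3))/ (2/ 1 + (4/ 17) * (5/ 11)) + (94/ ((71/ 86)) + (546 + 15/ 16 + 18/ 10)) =24466409599/ 36925680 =662.59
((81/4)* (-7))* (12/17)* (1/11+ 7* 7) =-918540/187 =-4911.98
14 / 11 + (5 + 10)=179 / 11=16.27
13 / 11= 1.18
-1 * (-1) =1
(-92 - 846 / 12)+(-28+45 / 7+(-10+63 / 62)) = -193.06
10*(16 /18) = 8.89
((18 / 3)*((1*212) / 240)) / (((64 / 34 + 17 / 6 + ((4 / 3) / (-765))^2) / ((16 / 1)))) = 893287440 / 49675307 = 17.98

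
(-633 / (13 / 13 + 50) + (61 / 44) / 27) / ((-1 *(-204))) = -249631 / 4119984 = -0.06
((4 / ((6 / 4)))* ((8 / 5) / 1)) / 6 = 0.71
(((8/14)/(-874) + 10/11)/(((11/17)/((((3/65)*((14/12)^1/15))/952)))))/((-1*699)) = -3821/504517963950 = -0.00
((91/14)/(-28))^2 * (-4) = -169/784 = -0.22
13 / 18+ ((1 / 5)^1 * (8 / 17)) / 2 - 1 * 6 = -8003 / 1530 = -5.23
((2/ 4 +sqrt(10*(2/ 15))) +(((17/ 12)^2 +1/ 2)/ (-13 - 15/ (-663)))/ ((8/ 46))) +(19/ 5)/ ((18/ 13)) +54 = 2*sqrt(3)/ 3 +463655137/ 8259840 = 57.29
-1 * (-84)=84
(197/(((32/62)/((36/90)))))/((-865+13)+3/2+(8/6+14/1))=-18321/100220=-0.18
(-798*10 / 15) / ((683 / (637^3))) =-137508621796 / 683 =-201330339.38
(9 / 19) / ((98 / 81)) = 0.39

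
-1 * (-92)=92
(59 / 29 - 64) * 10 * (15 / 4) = -134775 / 58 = -2323.71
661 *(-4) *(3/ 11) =-7932/ 11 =-721.09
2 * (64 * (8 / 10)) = 102.40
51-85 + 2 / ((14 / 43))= -195 / 7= -27.86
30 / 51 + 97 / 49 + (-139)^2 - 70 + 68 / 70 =19254.54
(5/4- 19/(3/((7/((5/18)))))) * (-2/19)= 3167/190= 16.67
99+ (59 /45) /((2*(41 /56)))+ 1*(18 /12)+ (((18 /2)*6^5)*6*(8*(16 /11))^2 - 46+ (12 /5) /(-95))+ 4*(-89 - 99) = 2411651787889079 /42416550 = 56856387.14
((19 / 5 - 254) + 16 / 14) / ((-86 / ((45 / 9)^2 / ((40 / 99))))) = 862983 / 4816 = 179.19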